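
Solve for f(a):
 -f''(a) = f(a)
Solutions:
 f(a) = C1*sin(a) + C2*cos(a)


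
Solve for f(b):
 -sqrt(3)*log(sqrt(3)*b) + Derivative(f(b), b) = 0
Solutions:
 f(b) = C1 + sqrt(3)*b*log(b) - sqrt(3)*b + sqrt(3)*b*log(3)/2


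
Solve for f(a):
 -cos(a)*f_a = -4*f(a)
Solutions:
 f(a) = C1*(sin(a)^2 + 2*sin(a) + 1)/(sin(a)^2 - 2*sin(a) + 1)


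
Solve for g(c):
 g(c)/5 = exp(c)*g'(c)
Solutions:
 g(c) = C1*exp(-exp(-c)/5)


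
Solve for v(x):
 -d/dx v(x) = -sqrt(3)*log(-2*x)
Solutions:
 v(x) = C1 + sqrt(3)*x*log(-x) + sqrt(3)*x*(-1 + log(2))


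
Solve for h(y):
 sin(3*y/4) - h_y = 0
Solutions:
 h(y) = C1 - 4*cos(3*y/4)/3


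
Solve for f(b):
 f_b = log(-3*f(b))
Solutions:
 -Integral(1/(log(-_y) + log(3)), (_y, f(b))) = C1 - b


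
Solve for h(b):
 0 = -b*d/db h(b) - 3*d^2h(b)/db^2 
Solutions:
 h(b) = C1 + C2*erf(sqrt(6)*b/6)


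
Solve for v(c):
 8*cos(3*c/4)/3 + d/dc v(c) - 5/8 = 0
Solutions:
 v(c) = C1 + 5*c/8 - 32*sin(3*c/4)/9


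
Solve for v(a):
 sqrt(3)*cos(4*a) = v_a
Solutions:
 v(a) = C1 + sqrt(3)*sin(4*a)/4


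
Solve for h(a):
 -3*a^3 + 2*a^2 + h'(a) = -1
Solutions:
 h(a) = C1 + 3*a^4/4 - 2*a^3/3 - a


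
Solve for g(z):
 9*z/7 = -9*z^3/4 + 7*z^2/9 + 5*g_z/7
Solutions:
 g(z) = C1 + 63*z^4/80 - 49*z^3/135 + 9*z^2/10


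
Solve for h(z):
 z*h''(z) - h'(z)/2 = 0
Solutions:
 h(z) = C1 + C2*z^(3/2)


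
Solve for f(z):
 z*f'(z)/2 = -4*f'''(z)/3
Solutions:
 f(z) = C1 + Integral(C2*airyai(-3^(1/3)*z/2) + C3*airybi(-3^(1/3)*z/2), z)


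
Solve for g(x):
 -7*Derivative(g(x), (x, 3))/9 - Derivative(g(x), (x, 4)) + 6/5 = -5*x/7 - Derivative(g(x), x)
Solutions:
 g(x) = C1 + C2*exp(-x*(98*2^(1/3)/(81*sqrt(54933) + 18997)^(1/3) + 28 + 2^(2/3)*(81*sqrt(54933) + 18997)^(1/3))/108)*sin(2^(1/3)*sqrt(3)*x*(-2^(1/3)*(81*sqrt(54933) + 18997)^(1/3) + 98/(81*sqrt(54933) + 18997)^(1/3))/108) + C3*exp(-x*(98*2^(1/3)/(81*sqrt(54933) + 18997)^(1/3) + 28 + 2^(2/3)*(81*sqrt(54933) + 18997)^(1/3))/108)*cos(2^(1/3)*sqrt(3)*x*(-2^(1/3)*(81*sqrt(54933) + 18997)^(1/3) + 98/(81*sqrt(54933) + 18997)^(1/3))/108) + C4*exp(x*(-14 + 98*2^(1/3)/(81*sqrt(54933) + 18997)^(1/3) + 2^(2/3)*(81*sqrt(54933) + 18997)^(1/3))/54) - 5*x^2/14 - 6*x/5


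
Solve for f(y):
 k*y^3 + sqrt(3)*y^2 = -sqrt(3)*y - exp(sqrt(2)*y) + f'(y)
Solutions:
 f(y) = C1 + k*y^4/4 + sqrt(3)*y^3/3 + sqrt(3)*y^2/2 + sqrt(2)*exp(sqrt(2)*y)/2


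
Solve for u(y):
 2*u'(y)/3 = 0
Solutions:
 u(y) = C1


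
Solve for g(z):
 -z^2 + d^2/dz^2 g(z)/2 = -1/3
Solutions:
 g(z) = C1 + C2*z + z^4/6 - z^2/3


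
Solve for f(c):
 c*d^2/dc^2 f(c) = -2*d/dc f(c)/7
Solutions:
 f(c) = C1 + C2*c^(5/7)


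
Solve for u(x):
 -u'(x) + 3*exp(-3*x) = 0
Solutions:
 u(x) = C1 - exp(-3*x)


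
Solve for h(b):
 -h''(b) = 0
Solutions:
 h(b) = C1 + C2*b


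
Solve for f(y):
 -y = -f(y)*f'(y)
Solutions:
 f(y) = -sqrt(C1 + y^2)
 f(y) = sqrt(C1 + y^2)


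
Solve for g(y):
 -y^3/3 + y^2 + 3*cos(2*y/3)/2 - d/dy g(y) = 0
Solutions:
 g(y) = C1 - y^4/12 + y^3/3 + 9*sin(2*y/3)/4


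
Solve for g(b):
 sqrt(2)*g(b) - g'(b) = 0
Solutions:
 g(b) = C1*exp(sqrt(2)*b)


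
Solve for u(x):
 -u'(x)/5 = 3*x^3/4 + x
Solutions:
 u(x) = C1 - 15*x^4/16 - 5*x^2/2


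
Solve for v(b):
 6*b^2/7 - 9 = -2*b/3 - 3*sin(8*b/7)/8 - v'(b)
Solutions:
 v(b) = C1 - 2*b^3/7 - b^2/3 + 9*b + 21*cos(8*b/7)/64


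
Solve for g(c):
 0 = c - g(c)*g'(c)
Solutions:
 g(c) = -sqrt(C1 + c^2)
 g(c) = sqrt(C1 + c^2)


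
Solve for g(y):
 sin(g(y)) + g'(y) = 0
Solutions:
 g(y) = -acos((-C1 - exp(2*y))/(C1 - exp(2*y))) + 2*pi
 g(y) = acos((-C1 - exp(2*y))/(C1 - exp(2*y)))


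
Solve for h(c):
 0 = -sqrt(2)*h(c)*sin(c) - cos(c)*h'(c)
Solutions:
 h(c) = C1*cos(c)^(sqrt(2))


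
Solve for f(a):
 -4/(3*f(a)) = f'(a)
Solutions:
 f(a) = -sqrt(C1 - 24*a)/3
 f(a) = sqrt(C1 - 24*a)/3


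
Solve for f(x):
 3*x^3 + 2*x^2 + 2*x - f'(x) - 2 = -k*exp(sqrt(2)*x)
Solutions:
 f(x) = C1 + sqrt(2)*k*exp(sqrt(2)*x)/2 + 3*x^4/4 + 2*x^3/3 + x^2 - 2*x


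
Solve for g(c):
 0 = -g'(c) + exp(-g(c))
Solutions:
 g(c) = log(C1 + c)


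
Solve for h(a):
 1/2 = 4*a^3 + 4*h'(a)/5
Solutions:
 h(a) = C1 - 5*a^4/4 + 5*a/8


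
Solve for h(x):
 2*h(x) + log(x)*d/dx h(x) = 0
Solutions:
 h(x) = C1*exp(-2*li(x))


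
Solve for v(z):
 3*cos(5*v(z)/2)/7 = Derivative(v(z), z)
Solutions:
 -3*z/7 - log(sin(5*v(z)/2) - 1)/5 + log(sin(5*v(z)/2) + 1)/5 = C1


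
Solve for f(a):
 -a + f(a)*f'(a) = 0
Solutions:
 f(a) = -sqrt(C1 + a^2)
 f(a) = sqrt(C1 + a^2)


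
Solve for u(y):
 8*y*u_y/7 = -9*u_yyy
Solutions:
 u(y) = C1 + Integral(C2*airyai(-2*147^(1/3)*y/21) + C3*airybi(-2*147^(1/3)*y/21), y)


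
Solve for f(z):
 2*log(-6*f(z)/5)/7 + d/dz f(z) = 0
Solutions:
 7*Integral(1/(log(-_y) - log(5) + log(6)), (_y, f(z)))/2 = C1 - z


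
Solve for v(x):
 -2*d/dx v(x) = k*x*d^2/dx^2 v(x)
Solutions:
 v(x) = C1 + x^(((re(k) - 2)*re(k) + im(k)^2)/(re(k)^2 + im(k)^2))*(C2*sin(2*log(x)*Abs(im(k))/(re(k)^2 + im(k)^2)) + C3*cos(2*log(x)*im(k)/(re(k)^2 + im(k)^2)))


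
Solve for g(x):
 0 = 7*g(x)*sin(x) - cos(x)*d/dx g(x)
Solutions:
 g(x) = C1/cos(x)^7


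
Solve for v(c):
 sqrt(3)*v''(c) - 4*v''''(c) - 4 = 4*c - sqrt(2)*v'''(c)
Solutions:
 v(c) = C1 + C2*c + C3*exp(sqrt(2)*c*(1 - sqrt(1 + 8*sqrt(3)))/8) + C4*exp(sqrt(2)*c*(1 + sqrt(1 + 8*sqrt(3)))/8) + 2*sqrt(3)*c^3/9 + 2*c^2*(-sqrt(2) + sqrt(3))/3


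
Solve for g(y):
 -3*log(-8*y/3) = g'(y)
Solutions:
 g(y) = C1 - 3*y*log(-y) + 3*y*(-3*log(2) + 1 + log(3))


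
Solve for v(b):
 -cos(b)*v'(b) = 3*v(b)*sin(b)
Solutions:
 v(b) = C1*cos(b)^3


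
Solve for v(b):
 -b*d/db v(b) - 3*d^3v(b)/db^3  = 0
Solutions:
 v(b) = C1 + Integral(C2*airyai(-3^(2/3)*b/3) + C3*airybi(-3^(2/3)*b/3), b)


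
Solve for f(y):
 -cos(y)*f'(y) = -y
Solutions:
 f(y) = C1 + Integral(y/cos(y), y)


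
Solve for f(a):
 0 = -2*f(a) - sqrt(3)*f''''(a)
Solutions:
 f(a) = (C1*sin(2^(3/4)*3^(7/8)*a/6) + C2*cos(2^(3/4)*3^(7/8)*a/6))*exp(-2^(3/4)*3^(7/8)*a/6) + (C3*sin(2^(3/4)*3^(7/8)*a/6) + C4*cos(2^(3/4)*3^(7/8)*a/6))*exp(2^(3/4)*3^(7/8)*a/6)


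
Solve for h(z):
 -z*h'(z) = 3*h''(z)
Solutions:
 h(z) = C1 + C2*erf(sqrt(6)*z/6)


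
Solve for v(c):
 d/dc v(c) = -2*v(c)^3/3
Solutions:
 v(c) = -sqrt(6)*sqrt(-1/(C1 - 2*c))/2
 v(c) = sqrt(6)*sqrt(-1/(C1 - 2*c))/2


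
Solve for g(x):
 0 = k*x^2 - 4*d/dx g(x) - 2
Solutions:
 g(x) = C1 + k*x^3/12 - x/2


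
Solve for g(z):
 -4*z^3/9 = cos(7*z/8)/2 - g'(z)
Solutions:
 g(z) = C1 + z^4/9 + 4*sin(7*z/8)/7


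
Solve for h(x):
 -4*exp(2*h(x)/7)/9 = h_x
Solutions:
 h(x) = 7*log(-sqrt(-1/(C1 - 4*x))) - 7*log(2) + 7*log(3) + 7*log(14)/2
 h(x) = 7*log(-1/(C1 - 4*x))/2 - 7*log(2) + 7*log(3) + 7*log(14)/2


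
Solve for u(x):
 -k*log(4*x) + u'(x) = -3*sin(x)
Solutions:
 u(x) = C1 + k*x*(log(x) - 1) + 2*k*x*log(2) + 3*cos(x)


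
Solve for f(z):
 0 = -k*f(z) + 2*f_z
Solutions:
 f(z) = C1*exp(k*z/2)


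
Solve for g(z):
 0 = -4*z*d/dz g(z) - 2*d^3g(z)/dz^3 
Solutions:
 g(z) = C1 + Integral(C2*airyai(-2^(1/3)*z) + C3*airybi(-2^(1/3)*z), z)


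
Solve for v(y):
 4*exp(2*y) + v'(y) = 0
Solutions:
 v(y) = C1 - 2*exp(2*y)


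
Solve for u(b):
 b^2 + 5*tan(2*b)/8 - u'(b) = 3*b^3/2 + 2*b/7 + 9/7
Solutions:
 u(b) = C1 - 3*b^4/8 + b^3/3 - b^2/7 - 9*b/7 - 5*log(cos(2*b))/16


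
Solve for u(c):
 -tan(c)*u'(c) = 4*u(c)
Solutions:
 u(c) = C1/sin(c)^4


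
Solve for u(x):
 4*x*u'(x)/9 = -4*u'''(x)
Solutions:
 u(x) = C1 + Integral(C2*airyai(-3^(1/3)*x/3) + C3*airybi(-3^(1/3)*x/3), x)


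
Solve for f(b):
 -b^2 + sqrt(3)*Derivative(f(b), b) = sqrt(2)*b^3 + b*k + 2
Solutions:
 f(b) = C1 + sqrt(6)*b^4/12 + sqrt(3)*b^3/9 + sqrt(3)*b^2*k/6 + 2*sqrt(3)*b/3


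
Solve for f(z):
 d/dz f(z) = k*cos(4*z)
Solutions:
 f(z) = C1 + k*sin(4*z)/4


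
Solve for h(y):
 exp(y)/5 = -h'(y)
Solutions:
 h(y) = C1 - exp(y)/5


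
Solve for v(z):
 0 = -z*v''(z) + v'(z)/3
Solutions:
 v(z) = C1 + C2*z^(4/3)


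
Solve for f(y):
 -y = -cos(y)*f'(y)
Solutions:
 f(y) = C1 + Integral(y/cos(y), y)


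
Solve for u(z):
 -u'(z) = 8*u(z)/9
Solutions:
 u(z) = C1*exp(-8*z/9)


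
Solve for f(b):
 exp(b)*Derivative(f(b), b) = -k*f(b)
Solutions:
 f(b) = C1*exp(k*exp(-b))


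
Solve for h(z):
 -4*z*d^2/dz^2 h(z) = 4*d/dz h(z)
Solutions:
 h(z) = C1 + C2*log(z)


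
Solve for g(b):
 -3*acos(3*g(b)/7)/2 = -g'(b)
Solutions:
 Integral(1/acos(3*_y/7), (_y, g(b))) = C1 + 3*b/2


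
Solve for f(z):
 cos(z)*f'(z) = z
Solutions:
 f(z) = C1 + Integral(z/cos(z), z)


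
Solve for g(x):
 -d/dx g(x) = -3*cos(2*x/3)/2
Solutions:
 g(x) = C1 + 9*sin(2*x/3)/4


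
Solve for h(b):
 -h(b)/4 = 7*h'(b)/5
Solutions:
 h(b) = C1*exp(-5*b/28)


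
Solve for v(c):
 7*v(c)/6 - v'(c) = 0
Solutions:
 v(c) = C1*exp(7*c/6)


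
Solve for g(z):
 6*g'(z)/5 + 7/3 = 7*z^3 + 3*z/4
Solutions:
 g(z) = C1 + 35*z^4/24 + 5*z^2/16 - 35*z/18


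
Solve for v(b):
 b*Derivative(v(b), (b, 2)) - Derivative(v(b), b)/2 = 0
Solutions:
 v(b) = C1 + C2*b^(3/2)


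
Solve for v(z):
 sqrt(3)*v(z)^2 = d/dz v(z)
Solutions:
 v(z) = -1/(C1 + sqrt(3)*z)


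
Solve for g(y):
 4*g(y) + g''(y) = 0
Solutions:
 g(y) = C1*sin(2*y) + C2*cos(2*y)


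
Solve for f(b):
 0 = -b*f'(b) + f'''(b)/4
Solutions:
 f(b) = C1 + Integral(C2*airyai(2^(2/3)*b) + C3*airybi(2^(2/3)*b), b)


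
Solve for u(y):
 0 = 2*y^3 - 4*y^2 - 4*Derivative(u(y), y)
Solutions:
 u(y) = C1 + y^4/8 - y^3/3


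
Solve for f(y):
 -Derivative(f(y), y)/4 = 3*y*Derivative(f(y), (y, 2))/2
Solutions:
 f(y) = C1 + C2*y^(5/6)


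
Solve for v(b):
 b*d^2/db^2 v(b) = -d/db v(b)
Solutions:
 v(b) = C1 + C2*log(b)


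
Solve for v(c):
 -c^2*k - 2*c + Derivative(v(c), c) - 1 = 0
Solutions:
 v(c) = C1 + c^3*k/3 + c^2 + c


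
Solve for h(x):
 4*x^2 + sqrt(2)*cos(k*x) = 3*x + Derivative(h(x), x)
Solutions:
 h(x) = C1 + 4*x^3/3 - 3*x^2/2 + sqrt(2)*sin(k*x)/k


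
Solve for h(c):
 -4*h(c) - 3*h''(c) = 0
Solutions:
 h(c) = C1*sin(2*sqrt(3)*c/3) + C2*cos(2*sqrt(3)*c/3)


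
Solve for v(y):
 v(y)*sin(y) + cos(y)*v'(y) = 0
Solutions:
 v(y) = C1*cos(y)


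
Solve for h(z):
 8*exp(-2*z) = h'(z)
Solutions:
 h(z) = C1 - 4*exp(-2*z)


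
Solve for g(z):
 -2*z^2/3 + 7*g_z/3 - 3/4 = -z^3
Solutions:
 g(z) = C1 - 3*z^4/28 + 2*z^3/21 + 9*z/28


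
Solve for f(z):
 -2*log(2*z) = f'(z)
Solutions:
 f(z) = C1 - 2*z*log(z) - z*log(4) + 2*z


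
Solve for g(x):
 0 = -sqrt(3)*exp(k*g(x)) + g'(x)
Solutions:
 g(x) = Piecewise((log(-1/(C1*k + sqrt(3)*k*x))/k, Ne(k, 0)), (nan, True))
 g(x) = Piecewise((C1 + sqrt(3)*x, Eq(k, 0)), (nan, True))


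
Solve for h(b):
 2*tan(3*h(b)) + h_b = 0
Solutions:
 h(b) = -asin(C1*exp(-6*b))/3 + pi/3
 h(b) = asin(C1*exp(-6*b))/3


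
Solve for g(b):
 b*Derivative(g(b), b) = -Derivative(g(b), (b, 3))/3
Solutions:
 g(b) = C1 + Integral(C2*airyai(-3^(1/3)*b) + C3*airybi(-3^(1/3)*b), b)


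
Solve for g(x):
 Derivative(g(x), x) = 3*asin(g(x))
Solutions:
 Integral(1/asin(_y), (_y, g(x))) = C1 + 3*x


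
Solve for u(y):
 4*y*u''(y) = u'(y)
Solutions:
 u(y) = C1 + C2*y^(5/4)


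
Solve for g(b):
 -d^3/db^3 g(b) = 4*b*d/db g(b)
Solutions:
 g(b) = C1 + Integral(C2*airyai(-2^(2/3)*b) + C3*airybi(-2^(2/3)*b), b)


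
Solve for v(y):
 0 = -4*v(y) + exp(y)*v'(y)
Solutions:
 v(y) = C1*exp(-4*exp(-y))


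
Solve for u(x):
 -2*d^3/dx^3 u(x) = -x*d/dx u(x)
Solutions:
 u(x) = C1 + Integral(C2*airyai(2^(2/3)*x/2) + C3*airybi(2^(2/3)*x/2), x)


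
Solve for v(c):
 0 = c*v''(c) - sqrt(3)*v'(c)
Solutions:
 v(c) = C1 + C2*c^(1 + sqrt(3))


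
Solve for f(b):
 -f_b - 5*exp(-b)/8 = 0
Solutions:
 f(b) = C1 + 5*exp(-b)/8


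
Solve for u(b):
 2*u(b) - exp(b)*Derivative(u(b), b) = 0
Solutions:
 u(b) = C1*exp(-2*exp(-b))


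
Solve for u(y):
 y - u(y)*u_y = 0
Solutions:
 u(y) = -sqrt(C1 + y^2)
 u(y) = sqrt(C1 + y^2)


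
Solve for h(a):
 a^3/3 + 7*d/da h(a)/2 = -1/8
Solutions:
 h(a) = C1 - a^4/42 - a/28


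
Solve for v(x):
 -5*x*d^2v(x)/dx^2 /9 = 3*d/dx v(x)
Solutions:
 v(x) = C1 + C2/x^(22/5)


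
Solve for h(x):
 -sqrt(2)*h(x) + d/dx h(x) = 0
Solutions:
 h(x) = C1*exp(sqrt(2)*x)


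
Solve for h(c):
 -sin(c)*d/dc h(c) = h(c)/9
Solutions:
 h(c) = C1*(cos(c) + 1)^(1/18)/(cos(c) - 1)^(1/18)


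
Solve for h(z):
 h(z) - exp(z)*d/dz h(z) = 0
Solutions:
 h(z) = C1*exp(-exp(-z))


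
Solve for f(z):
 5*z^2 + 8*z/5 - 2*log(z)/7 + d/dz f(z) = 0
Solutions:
 f(z) = C1 - 5*z^3/3 - 4*z^2/5 + 2*z*log(z)/7 - 2*z/7


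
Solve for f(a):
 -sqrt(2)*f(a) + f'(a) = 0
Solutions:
 f(a) = C1*exp(sqrt(2)*a)


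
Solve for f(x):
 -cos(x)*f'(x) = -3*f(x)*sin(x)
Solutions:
 f(x) = C1/cos(x)^3


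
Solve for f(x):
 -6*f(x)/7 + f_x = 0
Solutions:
 f(x) = C1*exp(6*x/7)


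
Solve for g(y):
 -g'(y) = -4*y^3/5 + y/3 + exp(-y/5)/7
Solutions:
 g(y) = C1 + y^4/5 - y^2/6 + 5*exp(-y/5)/7


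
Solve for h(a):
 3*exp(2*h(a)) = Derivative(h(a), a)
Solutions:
 h(a) = log(-sqrt(-1/(C1 + 3*a))) - log(2)/2
 h(a) = log(-1/(C1 + 3*a))/2 - log(2)/2


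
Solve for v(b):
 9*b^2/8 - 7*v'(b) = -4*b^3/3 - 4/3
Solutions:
 v(b) = C1 + b^4/21 + 3*b^3/56 + 4*b/21


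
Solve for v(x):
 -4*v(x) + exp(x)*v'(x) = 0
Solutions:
 v(x) = C1*exp(-4*exp(-x))


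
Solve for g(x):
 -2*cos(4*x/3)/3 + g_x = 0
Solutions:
 g(x) = C1 + sin(4*x/3)/2


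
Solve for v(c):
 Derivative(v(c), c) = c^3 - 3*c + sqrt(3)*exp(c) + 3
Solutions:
 v(c) = C1 + c^4/4 - 3*c^2/2 + 3*c + sqrt(3)*exp(c)


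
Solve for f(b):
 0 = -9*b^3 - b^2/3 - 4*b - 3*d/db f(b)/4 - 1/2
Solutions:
 f(b) = C1 - 3*b^4 - 4*b^3/27 - 8*b^2/3 - 2*b/3


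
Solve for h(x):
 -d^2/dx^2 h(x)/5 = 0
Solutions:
 h(x) = C1 + C2*x


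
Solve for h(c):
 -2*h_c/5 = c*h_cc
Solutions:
 h(c) = C1 + C2*c^(3/5)


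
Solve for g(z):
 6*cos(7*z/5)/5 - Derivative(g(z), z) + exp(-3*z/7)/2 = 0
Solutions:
 g(z) = C1 + 6*sin(7*z/5)/7 - 7*exp(-3*z/7)/6


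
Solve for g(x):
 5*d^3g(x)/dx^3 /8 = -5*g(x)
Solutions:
 g(x) = C3*exp(-2*x) + (C1*sin(sqrt(3)*x) + C2*cos(sqrt(3)*x))*exp(x)


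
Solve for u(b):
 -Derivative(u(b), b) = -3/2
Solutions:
 u(b) = C1 + 3*b/2


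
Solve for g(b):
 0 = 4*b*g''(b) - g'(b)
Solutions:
 g(b) = C1 + C2*b^(5/4)


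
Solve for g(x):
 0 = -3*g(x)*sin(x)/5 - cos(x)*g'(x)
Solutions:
 g(x) = C1*cos(x)^(3/5)


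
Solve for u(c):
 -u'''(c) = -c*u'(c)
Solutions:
 u(c) = C1 + Integral(C2*airyai(c) + C3*airybi(c), c)


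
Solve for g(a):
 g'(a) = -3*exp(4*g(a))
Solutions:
 g(a) = log(-I*(1/(C1 + 12*a))^(1/4))
 g(a) = log(I*(1/(C1 + 12*a))^(1/4))
 g(a) = log(-(1/(C1 + 12*a))^(1/4))
 g(a) = log(1/(C1 + 12*a))/4


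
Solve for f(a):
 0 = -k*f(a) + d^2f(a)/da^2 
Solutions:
 f(a) = C1*exp(-a*sqrt(k)) + C2*exp(a*sqrt(k))


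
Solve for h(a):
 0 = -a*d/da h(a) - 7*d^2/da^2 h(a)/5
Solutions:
 h(a) = C1 + C2*erf(sqrt(70)*a/14)


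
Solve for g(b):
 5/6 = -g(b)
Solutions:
 g(b) = -5/6


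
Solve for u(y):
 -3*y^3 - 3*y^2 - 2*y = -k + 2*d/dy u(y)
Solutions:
 u(y) = C1 + k*y/2 - 3*y^4/8 - y^3/2 - y^2/2


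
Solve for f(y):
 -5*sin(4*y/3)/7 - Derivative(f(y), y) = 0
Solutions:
 f(y) = C1 + 15*cos(4*y/3)/28


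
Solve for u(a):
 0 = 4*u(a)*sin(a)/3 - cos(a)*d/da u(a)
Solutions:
 u(a) = C1/cos(a)^(4/3)


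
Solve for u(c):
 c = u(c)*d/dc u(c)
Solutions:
 u(c) = -sqrt(C1 + c^2)
 u(c) = sqrt(C1 + c^2)


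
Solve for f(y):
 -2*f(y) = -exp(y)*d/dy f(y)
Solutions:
 f(y) = C1*exp(-2*exp(-y))


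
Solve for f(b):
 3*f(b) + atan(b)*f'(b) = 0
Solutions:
 f(b) = C1*exp(-3*Integral(1/atan(b), b))


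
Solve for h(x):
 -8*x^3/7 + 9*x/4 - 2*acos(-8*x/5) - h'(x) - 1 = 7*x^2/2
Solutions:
 h(x) = C1 - 2*x^4/7 - 7*x^3/6 + 9*x^2/8 - 2*x*acos(-8*x/5) - x - sqrt(25 - 64*x^2)/4


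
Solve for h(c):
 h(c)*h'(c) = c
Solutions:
 h(c) = -sqrt(C1 + c^2)
 h(c) = sqrt(C1 + c^2)


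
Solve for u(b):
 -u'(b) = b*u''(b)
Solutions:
 u(b) = C1 + C2*log(b)


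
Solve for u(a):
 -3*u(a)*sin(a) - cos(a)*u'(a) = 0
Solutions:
 u(a) = C1*cos(a)^3


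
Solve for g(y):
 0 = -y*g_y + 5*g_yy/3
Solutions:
 g(y) = C1 + C2*erfi(sqrt(30)*y/10)


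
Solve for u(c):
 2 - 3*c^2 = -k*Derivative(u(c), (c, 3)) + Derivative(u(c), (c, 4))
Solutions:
 u(c) = C1 + C2*c + C3*c^2 + C4*exp(c*k) + c^5/(20*k) + c^4/(4*k^2) + c^3*(-1/3 + k^(-2))/k


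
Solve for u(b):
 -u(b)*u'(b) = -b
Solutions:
 u(b) = -sqrt(C1 + b^2)
 u(b) = sqrt(C1 + b^2)


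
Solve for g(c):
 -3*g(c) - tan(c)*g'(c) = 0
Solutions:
 g(c) = C1/sin(c)^3


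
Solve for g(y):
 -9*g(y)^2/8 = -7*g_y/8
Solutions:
 g(y) = -7/(C1 + 9*y)


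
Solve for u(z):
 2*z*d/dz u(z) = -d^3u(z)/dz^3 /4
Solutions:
 u(z) = C1 + Integral(C2*airyai(-2*z) + C3*airybi(-2*z), z)


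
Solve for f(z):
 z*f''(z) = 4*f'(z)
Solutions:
 f(z) = C1 + C2*z^5


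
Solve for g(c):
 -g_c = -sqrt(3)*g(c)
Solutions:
 g(c) = C1*exp(sqrt(3)*c)


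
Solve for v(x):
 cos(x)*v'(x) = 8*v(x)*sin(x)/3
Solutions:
 v(x) = C1/cos(x)^(8/3)


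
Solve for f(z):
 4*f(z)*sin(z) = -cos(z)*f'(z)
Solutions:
 f(z) = C1*cos(z)^4


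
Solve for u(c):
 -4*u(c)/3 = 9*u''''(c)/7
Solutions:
 u(c) = (C1*sin(21^(1/4)*c/3) + C2*cos(21^(1/4)*c/3))*exp(-21^(1/4)*c/3) + (C3*sin(21^(1/4)*c/3) + C4*cos(21^(1/4)*c/3))*exp(21^(1/4)*c/3)


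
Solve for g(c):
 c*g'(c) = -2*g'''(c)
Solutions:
 g(c) = C1 + Integral(C2*airyai(-2^(2/3)*c/2) + C3*airybi(-2^(2/3)*c/2), c)


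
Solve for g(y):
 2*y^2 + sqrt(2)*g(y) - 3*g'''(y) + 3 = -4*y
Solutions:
 g(y) = C3*exp(2^(1/6)*3^(2/3)*y/3) - sqrt(2)*y^2 - 2*sqrt(2)*y + (C1*sin(6^(1/6)*y/2) + C2*cos(6^(1/6)*y/2))*exp(-2^(1/6)*3^(2/3)*y/6) - 3*sqrt(2)/2


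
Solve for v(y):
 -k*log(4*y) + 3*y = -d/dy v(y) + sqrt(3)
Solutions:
 v(y) = C1 + k*y*log(y) - k*y + k*y*log(4) - 3*y^2/2 + sqrt(3)*y


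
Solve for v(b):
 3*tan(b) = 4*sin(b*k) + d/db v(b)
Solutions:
 v(b) = C1 - 4*Piecewise((-cos(b*k)/k, Ne(k, 0)), (0, True)) - 3*log(cos(b))


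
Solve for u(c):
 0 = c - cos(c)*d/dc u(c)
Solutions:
 u(c) = C1 + Integral(c/cos(c), c)


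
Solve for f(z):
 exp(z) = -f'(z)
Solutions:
 f(z) = C1 - exp(z)


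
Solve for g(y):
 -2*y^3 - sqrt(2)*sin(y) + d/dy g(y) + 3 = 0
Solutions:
 g(y) = C1 + y^4/2 - 3*y - sqrt(2)*cos(y)


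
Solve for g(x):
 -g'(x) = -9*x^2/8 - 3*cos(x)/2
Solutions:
 g(x) = C1 + 3*x^3/8 + 3*sin(x)/2


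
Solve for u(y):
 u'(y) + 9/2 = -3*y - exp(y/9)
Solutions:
 u(y) = C1 - 3*y^2/2 - 9*y/2 - 9*exp(y/9)


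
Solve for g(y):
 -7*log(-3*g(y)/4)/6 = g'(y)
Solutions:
 6*Integral(1/(log(-_y) - 2*log(2) + log(3)), (_y, g(y)))/7 = C1 - y


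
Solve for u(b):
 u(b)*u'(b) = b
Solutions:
 u(b) = -sqrt(C1 + b^2)
 u(b) = sqrt(C1 + b^2)


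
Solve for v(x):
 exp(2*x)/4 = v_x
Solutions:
 v(x) = C1 + exp(2*x)/8


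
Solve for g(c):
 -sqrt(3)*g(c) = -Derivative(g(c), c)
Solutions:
 g(c) = C1*exp(sqrt(3)*c)


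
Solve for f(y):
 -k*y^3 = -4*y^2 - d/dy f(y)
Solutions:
 f(y) = C1 + k*y^4/4 - 4*y^3/3


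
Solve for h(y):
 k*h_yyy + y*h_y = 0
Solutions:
 h(y) = C1 + Integral(C2*airyai(y*(-1/k)^(1/3)) + C3*airybi(y*(-1/k)^(1/3)), y)


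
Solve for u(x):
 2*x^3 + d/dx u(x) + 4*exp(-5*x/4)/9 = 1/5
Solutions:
 u(x) = C1 - x^4/2 + x/5 + 16*exp(-5*x/4)/45


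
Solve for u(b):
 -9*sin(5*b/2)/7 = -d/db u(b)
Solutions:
 u(b) = C1 - 18*cos(5*b/2)/35


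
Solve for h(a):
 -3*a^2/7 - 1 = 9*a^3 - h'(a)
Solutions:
 h(a) = C1 + 9*a^4/4 + a^3/7 + a


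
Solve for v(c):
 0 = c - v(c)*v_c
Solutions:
 v(c) = -sqrt(C1 + c^2)
 v(c) = sqrt(C1 + c^2)


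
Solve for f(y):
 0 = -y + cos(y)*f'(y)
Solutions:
 f(y) = C1 + Integral(y/cos(y), y)


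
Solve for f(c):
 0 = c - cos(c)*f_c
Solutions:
 f(c) = C1 + Integral(c/cos(c), c)


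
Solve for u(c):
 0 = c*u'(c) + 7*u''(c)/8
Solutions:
 u(c) = C1 + C2*erf(2*sqrt(7)*c/7)


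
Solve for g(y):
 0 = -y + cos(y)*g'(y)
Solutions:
 g(y) = C1 + Integral(y/cos(y), y)


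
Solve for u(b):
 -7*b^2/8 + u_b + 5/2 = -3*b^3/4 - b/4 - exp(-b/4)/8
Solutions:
 u(b) = C1 - 3*b^4/16 + 7*b^3/24 - b^2/8 - 5*b/2 + exp(-b/4)/2


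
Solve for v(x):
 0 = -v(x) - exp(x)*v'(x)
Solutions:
 v(x) = C1*exp(exp(-x))


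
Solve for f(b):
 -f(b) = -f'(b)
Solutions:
 f(b) = C1*exp(b)


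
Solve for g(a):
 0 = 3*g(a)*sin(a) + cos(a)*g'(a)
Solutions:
 g(a) = C1*cos(a)^3


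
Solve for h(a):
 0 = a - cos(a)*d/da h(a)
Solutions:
 h(a) = C1 + Integral(a/cos(a), a)


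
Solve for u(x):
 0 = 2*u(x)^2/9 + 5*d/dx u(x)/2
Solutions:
 u(x) = 45/(C1 + 4*x)


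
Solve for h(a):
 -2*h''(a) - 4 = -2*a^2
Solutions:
 h(a) = C1 + C2*a + a^4/12 - a^2


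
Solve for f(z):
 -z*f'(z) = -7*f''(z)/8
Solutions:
 f(z) = C1 + C2*erfi(2*sqrt(7)*z/7)


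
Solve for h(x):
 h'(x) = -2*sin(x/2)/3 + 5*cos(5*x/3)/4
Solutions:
 h(x) = C1 + 3*sin(5*x/3)/4 + 4*cos(x/2)/3


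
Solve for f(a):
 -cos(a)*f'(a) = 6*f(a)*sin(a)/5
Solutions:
 f(a) = C1*cos(a)^(6/5)


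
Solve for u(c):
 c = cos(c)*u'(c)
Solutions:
 u(c) = C1 + Integral(c/cos(c), c)


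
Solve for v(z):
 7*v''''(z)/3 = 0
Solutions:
 v(z) = C1 + C2*z + C3*z^2 + C4*z^3


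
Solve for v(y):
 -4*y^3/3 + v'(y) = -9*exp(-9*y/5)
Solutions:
 v(y) = C1 + y^4/3 + 5*exp(-9*y/5)


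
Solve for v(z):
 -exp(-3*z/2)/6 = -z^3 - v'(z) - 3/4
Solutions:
 v(z) = C1 - z^4/4 - 3*z/4 - exp(-3*z/2)/9


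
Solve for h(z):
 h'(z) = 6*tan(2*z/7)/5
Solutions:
 h(z) = C1 - 21*log(cos(2*z/7))/5


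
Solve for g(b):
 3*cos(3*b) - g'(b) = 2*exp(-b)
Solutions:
 g(b) = C1 + sin(3*b) + 2*exp(-b)


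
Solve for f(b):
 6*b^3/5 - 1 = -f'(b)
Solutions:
 f(b) = C1 - 3*b^4/10 + b


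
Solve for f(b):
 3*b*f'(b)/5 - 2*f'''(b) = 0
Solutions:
 f(b) = C1 + Integral(C2*airyai(10^(2/3)*3^(1/3)*b/10) + C3*airybi(10^(2/3)*3^(1/3)*b/10), b)


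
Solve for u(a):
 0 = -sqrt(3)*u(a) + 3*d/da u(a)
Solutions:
 u(a) = C1*exp(sqrt(3)*a/3)


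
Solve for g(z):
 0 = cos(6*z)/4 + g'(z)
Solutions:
 g(z) = C1 - sin(6*z)/24


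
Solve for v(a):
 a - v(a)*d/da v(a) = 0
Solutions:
 v(a) = -sqrt(C1 + a^2)
 v(a) = sqrt(C1 + a^2)


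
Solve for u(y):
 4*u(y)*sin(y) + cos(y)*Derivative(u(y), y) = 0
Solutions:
 u(y) = C1*cos(y)^4


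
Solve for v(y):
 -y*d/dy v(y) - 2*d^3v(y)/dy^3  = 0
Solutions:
 v(y) = C1 + Integral(C2*airyai(-2^(2/3)*y/2) + C3*airybi(-2^(2/3)*y/2), y)


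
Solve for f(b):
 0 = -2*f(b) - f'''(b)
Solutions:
 f(b) = C3*exp(-2^(1/3)*b) + (C1*sin(2^(1/3)*sqrt(3)*b/2) + C2*cos(2^(1/3)*sqrt(3)*b/2))*exp(2^(1/3)*b/2)


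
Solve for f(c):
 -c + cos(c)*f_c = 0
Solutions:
 f(c) = C1 + Integral(c/cos(c), c)


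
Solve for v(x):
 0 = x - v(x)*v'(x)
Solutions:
 v(x) = -sqrt(C1 + x^2)
 v(x) = sqrt(C1 + x^2)


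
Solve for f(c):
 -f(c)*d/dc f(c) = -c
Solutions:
 f(c) = -sqrt(C1 + c^2)
 f(c) = sqrt(C1 + c^2)


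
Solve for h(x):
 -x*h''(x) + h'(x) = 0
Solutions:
 h(x) = C1 + C2*x^2


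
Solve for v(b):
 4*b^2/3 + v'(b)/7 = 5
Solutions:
 v(b) = C1 - 28*b^3/9 + 35*b


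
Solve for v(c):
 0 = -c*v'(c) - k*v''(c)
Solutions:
 v(c) = C1 + C2*sqrt(k)*erf(sqrt(2)*c*sqrt(1/k)/2)


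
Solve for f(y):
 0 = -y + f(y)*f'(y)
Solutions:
 f(y) = -sqrt(C1 + y^2)
 f(y) = sqrt(C1 + y^2)


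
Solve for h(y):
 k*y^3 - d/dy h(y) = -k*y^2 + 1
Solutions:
 h(y) = C1 + k*y^4/4 + k*y^3/3 - y


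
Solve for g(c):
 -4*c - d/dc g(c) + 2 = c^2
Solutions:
 g(c) = C1 - c^3/3 - 2*c^2 + 2*c


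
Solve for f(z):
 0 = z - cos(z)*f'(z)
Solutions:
 f(z) = C1 + Integral(z/cos(z), z)


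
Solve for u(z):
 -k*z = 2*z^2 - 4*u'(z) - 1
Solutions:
 u(z) = C1 + k*z^2/8 + z^3/6 - z/4


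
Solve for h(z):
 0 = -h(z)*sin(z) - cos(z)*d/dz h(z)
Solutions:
 h(z) = C1*cos(z)


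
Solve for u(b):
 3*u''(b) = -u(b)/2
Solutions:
 u(b) = C1*sin(sqrt(6)*b/6) + C2*cos(sqrt(6)*b/6)


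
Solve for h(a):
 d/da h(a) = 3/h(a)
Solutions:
 h(a) = -sqrt(C1 + 6*a)
 h(a) = sqrt(C1 + 6*a)


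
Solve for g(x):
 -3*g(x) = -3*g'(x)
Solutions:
 g(x) = C1*exp(x)


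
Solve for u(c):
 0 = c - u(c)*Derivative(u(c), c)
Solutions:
 u(c) = -sqrt(C1 + c^2)
 u(c) = sqrt(C1 + c^2)


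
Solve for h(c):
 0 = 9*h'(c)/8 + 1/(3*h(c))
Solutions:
 h(c) = -sqrt(C1 - 48*c)/9
 h(c) = sqrt(C1 - 48*c)/9


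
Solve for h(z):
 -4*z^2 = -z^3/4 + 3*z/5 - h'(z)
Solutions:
 h(z) = C1 - z^4/16 + 4*z^3/3 + 3*z^2/10


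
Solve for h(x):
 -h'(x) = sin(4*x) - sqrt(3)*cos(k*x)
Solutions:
 h(x) = C1 + cos(4*x)/4 + sqrt(3)*sin(k*x)/k


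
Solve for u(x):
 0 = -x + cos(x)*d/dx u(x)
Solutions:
 u(x) = C1 + Integral(x/cos(x), x)


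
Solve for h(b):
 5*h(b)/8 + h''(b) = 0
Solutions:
 h(b) = C1*sin(sqrt(10)*b/4) + C2*cos(sqrt(10)*b/4)


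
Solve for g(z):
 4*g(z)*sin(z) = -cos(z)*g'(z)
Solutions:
 g(z) = C1*cos(z)^4


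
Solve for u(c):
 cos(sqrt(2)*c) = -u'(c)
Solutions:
 u(c) = C1 - sqrt(2)*sin(sqrt(2)*c)/2


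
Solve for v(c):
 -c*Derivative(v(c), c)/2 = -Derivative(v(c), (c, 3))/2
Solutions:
 v(c) = C1 + Integral(C2*airyai(c) + C3*airybi(c), c)


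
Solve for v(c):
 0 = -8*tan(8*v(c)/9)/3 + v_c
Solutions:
 v(c) = -9*asin(C1*exp(64*c/27))/8 + 9*pi/8
 v(c) = 9*asin(C1*exp(64*c/27))/8


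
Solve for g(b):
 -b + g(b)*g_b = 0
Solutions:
 g(b) = -sqrt(C1 + b^2)
 g(b) = sqrt(C1 + b^2)


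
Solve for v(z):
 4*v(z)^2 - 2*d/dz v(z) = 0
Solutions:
 v(z) = -1/(C1 + 2*z)


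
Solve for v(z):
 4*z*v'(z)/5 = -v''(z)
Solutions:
 v(z) = C1 + C2*erf(sqrt(10)*z/5)


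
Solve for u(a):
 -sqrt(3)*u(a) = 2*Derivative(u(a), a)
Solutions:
 u(a) = C1*exp(-sqrt(3)*a/2)


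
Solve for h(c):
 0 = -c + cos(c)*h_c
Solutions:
 h(c) = C1 + Integral(c/cos(c), c)


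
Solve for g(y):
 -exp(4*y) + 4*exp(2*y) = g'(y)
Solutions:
 g(y) = C1 - exp(4*y)/4 + 2*exp(2*y)


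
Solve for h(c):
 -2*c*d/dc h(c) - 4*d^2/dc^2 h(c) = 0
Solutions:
 h(c) = C1 + C2*erf(c/2)


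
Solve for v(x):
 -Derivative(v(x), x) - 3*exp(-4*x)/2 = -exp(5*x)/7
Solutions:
 v(x) = C1 + exp(5*x)/35 + 3*exp(-4*x)/8


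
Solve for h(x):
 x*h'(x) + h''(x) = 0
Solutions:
 h(x) = C1 + C2*erf(sqrt(2)*x/2)


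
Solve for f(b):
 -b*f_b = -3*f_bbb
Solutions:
 f(b) = C1 + Integral(C2*airyai(3^(2/3)*b/3) + C3*airybi(3^(2/3)*b/3), b)


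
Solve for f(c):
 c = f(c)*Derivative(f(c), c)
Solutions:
 f(c) = -sqrt(C1 + c^2)
 f(c) = sqrt(C1 + c^2)


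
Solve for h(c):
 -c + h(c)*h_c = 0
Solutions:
 h(c) = -sqrt(C1 + c^2)
 h(c) = sqrt(C1 + c^2)


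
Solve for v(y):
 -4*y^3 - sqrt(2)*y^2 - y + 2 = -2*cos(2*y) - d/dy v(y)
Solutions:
 v(y) = C1 + y^4 + sqrt(2)*y^3/3 + y^2/2 - 2*y - 2*sin(y)*cos(y)


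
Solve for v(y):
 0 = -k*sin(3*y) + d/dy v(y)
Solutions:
 v(y) = C1 - k*cos(3*y)/3


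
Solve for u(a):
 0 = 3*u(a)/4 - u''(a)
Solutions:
 u(a) = C1*exp(-sqrt(3)*a/2) + C2*exp(sqrt(3)*a/2)


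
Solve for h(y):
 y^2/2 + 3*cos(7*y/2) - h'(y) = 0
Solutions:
 h(y) = C1 + y^3/6 + 6*sin(7*y/2)/7


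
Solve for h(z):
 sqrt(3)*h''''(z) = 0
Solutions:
 h(z) = C1 + C2*z + C3*z^2 + C4*z^3


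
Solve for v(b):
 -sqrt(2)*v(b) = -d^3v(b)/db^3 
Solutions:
 v(b) = C3*exp(2^(1/6)*b) + (C1*sin(2^(1/6)*sqrt(3)*b/2) + C2*cos(2^(1/6)*sqrt(3)*b/2))*exp(-2^(1/6)*b/2)


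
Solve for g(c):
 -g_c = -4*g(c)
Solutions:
 g(c) = C1*exp(4*c)


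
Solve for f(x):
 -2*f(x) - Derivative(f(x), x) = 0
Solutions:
 f(x) = C1*exp(-2*x)


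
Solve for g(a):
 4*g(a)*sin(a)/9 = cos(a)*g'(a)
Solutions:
 g(a) = C1/cos(a)^(4/9)


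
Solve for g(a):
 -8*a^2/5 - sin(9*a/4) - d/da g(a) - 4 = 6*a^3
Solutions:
 g(a) = C1 - 3*a^4/2 - 8*a^3/15 - 4*a + 4*cos(9*a/4)/9


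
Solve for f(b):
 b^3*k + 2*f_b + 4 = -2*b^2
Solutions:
 f(b) = C1 - b^4*k/8 - b^3/3 - 2*b


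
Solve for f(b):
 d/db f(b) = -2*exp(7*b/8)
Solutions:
 f(b) = C1 - 16*exp(7*b/8)/7


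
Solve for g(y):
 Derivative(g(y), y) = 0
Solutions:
 g(y) = C1


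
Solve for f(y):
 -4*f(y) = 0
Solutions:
 f(y) = 0


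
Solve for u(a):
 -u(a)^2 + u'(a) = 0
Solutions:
 u(a) = -1/(C1 + a)


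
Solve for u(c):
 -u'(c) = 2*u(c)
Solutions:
 u(c) = C1*exp(-2*c)


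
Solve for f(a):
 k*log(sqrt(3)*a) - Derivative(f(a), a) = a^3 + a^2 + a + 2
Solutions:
 f(a) = C1 - a^4/4 - a^3/3 - a^2/2 + a*k*log(a) - a*k + a*k*log(3)/2 - 2*a


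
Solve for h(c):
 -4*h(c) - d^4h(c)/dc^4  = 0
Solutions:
 h(c) = (C1*sin(c) + C2*cos(c))*exp(-c) + (C3*sin(c) + C4*cos(c))*exp(c)


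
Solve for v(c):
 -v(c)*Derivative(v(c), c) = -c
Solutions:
 v(c) = -sqrt(C1 + c^2)
 v(c) = sqrt(C1 + c^2)


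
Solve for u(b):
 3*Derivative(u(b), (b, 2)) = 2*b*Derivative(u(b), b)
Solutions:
 u(b) = C1 + C2*erfi(sqrt(3)*b/3)


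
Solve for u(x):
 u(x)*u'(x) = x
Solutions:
 u(x) = -sqrt(C1 + x^2)
 u(x) = sqrt(C1 + x^2)


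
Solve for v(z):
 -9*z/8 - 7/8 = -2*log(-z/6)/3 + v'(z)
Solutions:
 v(z) = C1 - 9*z^2/16 + 2*z*log(-z)/3 + z*(-37 - 16*log(6))/24


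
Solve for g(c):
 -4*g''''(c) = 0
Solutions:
 g(c) = C1 + C2*c + C3*c^2 + C4*c^3


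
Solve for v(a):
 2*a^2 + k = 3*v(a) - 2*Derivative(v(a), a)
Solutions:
 v(a) = C1*exp(3*a/2) + 2*a^2/3 + 8*a/9 + k/3 + 16/27


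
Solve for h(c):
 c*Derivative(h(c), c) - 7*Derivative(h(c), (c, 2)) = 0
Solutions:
 h(c) = C1 + C2*erfi(sqrt(14)*c/14)


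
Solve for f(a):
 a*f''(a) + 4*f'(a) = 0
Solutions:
 f(a) = C1 + C2/a^3


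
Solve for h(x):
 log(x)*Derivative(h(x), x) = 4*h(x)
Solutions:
 h(x) = C1*exp(4*li(x))


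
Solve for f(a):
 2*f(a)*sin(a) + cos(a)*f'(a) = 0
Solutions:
 f(a) = C1*cos(a)^2


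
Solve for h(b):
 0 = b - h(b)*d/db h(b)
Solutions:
 h(b) = -sqrt(C1 + b^2)
 h(b) = sqrt(C1 + b^2)


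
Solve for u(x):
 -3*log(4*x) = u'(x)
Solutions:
 u(x) = C1 - 3*x*log(x) - x*log(64) + 3*x


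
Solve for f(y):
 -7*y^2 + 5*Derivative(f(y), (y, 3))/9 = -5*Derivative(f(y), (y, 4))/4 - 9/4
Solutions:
 f(y) = C1 + C2*y + C3*y^2 + C4*exp(-4*y/9) + 21*y^5/100 - 189*y^4/80 + 1647*y^3/80


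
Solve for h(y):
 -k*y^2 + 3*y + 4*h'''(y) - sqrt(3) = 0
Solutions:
 h(y) = C1 + C2*y + C3*y^2 + k*y^5/240 - y^4/32 + sqrt(3)*y^3/24


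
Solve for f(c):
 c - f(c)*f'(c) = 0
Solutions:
 f(c) = -sqrt(C1 + c^2)
 f(c) = sqrt(C1 + c^2)


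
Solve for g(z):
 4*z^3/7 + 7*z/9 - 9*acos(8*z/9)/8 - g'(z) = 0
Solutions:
 g(z) = C1 + z^4/7 + 7*z^2/18 - 9*z*acos(8*z/9)/8 + 9*sqrt(81 - 64*z^2)/64


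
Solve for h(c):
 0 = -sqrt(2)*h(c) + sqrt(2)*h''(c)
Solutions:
 h(c) = C1*exp(-c) + C2*exp(c)


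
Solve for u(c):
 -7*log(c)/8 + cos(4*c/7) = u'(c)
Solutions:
 u(c) = C1 - 7*c*log(c)/8 + 7*c/8 + 7*sin(4*c/7)/4


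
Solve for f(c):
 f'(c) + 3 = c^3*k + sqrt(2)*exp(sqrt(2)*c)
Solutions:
 f(c) = C1 + c^4*k/4 - 3*c + exp(sqrt(2)*c)


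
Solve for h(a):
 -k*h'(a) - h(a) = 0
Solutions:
 h(a) = C1*exp(-a/k)


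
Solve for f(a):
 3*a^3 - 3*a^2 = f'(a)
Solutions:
 f(a) = C1 + 3*a^4/4 - a^3


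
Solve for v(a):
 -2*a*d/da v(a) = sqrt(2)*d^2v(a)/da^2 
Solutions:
 v(a) = C1 + C2*erf(2^(3/4)*a/2)


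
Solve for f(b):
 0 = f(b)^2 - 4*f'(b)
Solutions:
 f(b) = -4/(C1 + b)


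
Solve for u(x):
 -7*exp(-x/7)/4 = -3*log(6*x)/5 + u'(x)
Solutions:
 u(x) = C1 + 3*x*log(x)/5 + 3*x*(-1 + log(6))/5 + 49*exp(-x/7)/4


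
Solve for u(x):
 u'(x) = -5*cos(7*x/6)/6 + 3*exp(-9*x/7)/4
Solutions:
 u(x) = C1 - 5*sin(7*x/6)/7 - 7*exp(-9*x/7)/12


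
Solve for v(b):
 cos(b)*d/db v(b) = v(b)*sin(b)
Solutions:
 v(b) = C1/cos(b)


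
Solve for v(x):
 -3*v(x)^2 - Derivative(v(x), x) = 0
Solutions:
 v(x) = 1/(C1 + 3*x)


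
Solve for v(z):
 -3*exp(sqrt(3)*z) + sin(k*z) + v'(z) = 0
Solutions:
 v(z) = C1 + sqrt(3)*exp(sqrt(3)*z) + cos(k*z)/k


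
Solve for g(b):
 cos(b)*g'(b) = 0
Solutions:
 g(b) = C1


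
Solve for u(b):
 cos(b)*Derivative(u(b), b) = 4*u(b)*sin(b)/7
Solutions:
 u(b) = C1/cos(b)^(4/7)


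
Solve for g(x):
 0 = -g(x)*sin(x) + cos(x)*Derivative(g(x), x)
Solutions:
 g(x) = C1/cos(x)


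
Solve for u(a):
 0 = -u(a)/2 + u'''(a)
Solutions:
 u(a) = C3*exp(2^(2/3)*a/2) + (C1*sin(2^(2/3)*sqrt(3)*a/4) + C2*cos(2^(2/3)*sqrt(3)*a/4))*exp(-2^(2/3)*a/4)


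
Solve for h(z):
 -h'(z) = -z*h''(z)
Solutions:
 h(z) = C1 + C2*z^2


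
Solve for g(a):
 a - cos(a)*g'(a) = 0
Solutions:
 g(a) = C1 + Integral(a/cos(a), a)


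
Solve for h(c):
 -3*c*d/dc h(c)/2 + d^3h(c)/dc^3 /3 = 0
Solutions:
 h(c) = C1 + Integral(C2*airyai(6^(2/3)*c/2) + C3*airybi(6^(2/3)*c/2), c)


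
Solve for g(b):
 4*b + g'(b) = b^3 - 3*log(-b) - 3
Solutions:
 g(b) = C1 + b^4/4 - 2*b^2 - 3*b*log(-b)


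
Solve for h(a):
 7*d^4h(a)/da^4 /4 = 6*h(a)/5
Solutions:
 h(a) = C1*exp(-24^(1/4)*35^(3/4)*a/35) + C2*exp(24^(1/4)*35^(3/4)*a/35) + C3*sin(24^(1/4)*35^(3/4)*a/35) + C4*cos(24^(1/4)*35^(3/4)*a/35)


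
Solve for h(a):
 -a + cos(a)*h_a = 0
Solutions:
 h(a) = C1 + Integral(a/cos(a), a)


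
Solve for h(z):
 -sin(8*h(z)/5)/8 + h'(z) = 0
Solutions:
 -z/8 + 5*log(cos(8*h(z)/5) - 1)/16 - 5*log(cos(8*h(z)/5) + 1)/16 = C1


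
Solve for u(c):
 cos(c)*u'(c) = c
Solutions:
 u(c) = C1 + Integral(c/cos(c), c)


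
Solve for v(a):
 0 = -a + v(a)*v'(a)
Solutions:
 v(a) = -sqrt(C1 + a^2)
 v(a) = sqrt(C1 + a^2)


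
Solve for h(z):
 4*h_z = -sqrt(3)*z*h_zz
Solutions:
 h(z) = C1 + C2*z^(1 - 4*sqrt(3)/3)


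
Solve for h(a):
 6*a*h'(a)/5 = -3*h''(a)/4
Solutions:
 h(a) = C1 + C2*erf(2*sqrt(5)*a/5)


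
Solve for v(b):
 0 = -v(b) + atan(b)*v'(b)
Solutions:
 v(b) = C1*exp(Integral(1/atan(b), b))


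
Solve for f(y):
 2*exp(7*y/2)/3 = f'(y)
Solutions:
 f(y) = C1 + 4*exp(7*y/2)/21


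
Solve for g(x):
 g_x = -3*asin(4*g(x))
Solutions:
 Integral(1/asin(4*_y), (_y, g(x))) = C1 - 3*x


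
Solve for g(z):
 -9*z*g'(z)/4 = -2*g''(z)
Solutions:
 g(z) = C1 + C2*erfi(3*z/4)


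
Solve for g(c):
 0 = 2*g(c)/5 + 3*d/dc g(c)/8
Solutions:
 g(c) = C1*exp(-16*c/15)


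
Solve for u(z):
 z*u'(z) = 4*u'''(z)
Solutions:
 u(z) = C1 + Integral(C2*airyai(2^(1/3)*z/2) + C3*airybi(2^(1/3)*z/2), z)


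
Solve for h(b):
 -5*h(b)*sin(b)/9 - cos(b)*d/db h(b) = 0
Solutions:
 h(b) = C1*cos(b)^(5/9)


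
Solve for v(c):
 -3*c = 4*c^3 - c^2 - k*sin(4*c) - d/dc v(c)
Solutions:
 v(c) = C1 + c^4 - c^3/3 + 3*c^2/2 + k*cos(4*c)/4


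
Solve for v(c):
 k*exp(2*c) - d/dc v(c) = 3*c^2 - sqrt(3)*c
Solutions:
 v(c) = C1 - c^3 + sqrt(3)*c^2/2 + k*exp(2*c)/2


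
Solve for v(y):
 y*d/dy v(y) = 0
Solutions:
 v(y) = C1


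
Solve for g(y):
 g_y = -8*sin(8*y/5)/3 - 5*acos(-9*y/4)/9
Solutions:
 g(y) = C1 - 5*y*acos(-9*y/4)/9 - 5*sqrt(16 - 81*y^2)/81 + 5*cos(8*y/5)/3


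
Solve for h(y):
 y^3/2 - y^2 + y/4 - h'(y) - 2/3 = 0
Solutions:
 h(y) = C1 + y^4/8 - y^3/3 + y^2/8 - 2*y/3


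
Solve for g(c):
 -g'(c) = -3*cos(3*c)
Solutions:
 g(c) = C1 + sin(3*c)


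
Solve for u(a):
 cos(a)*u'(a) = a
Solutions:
 u(a) = C1 + Integral(a/cos(a), a)


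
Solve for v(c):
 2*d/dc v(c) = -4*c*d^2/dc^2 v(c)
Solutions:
 v(c) = C1 + C2*sqrt(c)


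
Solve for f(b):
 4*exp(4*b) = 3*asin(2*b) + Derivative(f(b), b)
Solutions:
 f(b) = C1 - 3*b*asin(2*b) - 3*sqrt(1 - 4*b^2)/2 + exp(4*b)


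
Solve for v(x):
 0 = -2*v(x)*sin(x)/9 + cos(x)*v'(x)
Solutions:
 v(x) = C1/cos(x)^(2/9)


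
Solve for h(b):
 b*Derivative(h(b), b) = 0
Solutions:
 h(b) = C1


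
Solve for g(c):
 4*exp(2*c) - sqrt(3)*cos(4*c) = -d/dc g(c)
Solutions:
 g(c) = C1 - 2*exp(2*c) + sqrt(3)*sin(4*c)/4


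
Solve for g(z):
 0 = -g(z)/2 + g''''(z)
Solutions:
 g(z) = C1*exp(-2^(3/4)*z/2) + C2*exp(2^(3/4)*z/2) + C3*sin(2^(3/4)*z/2) + C4*cos(2^(3/4)*z/2)


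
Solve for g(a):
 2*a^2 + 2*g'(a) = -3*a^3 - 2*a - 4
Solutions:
 g(a) = C1 - 3*a^4/8 - a^3/3 - a^2/2 - 2*a


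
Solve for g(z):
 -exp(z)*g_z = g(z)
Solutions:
 g(z) = C1*exp(exp(-z))


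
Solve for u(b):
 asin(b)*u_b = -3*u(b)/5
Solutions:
 u(b) = C1*exp(-3*Integral(1/asin(b), b)/5)


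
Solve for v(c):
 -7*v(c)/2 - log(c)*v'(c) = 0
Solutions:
 v(c) = C1*exp(-7*li(c)/2)


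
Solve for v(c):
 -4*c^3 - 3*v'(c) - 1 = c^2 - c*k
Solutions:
 v(c) = C1 - c^4/3 - c^3/9 + c^2*k/6 - c/3


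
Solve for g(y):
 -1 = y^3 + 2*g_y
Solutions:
 g(y) = C1 - y^4/8 - y/2


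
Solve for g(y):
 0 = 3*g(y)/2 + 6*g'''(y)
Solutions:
 g(y) = C3*exp(-2^(1/3)*y/2) + (C1*sin(2^(1/3)*sqrt(3)*y/4) + C2*cos(2^(1/3)*sqrt(3)*y/4))*exp(2^(1/3)*y/4)


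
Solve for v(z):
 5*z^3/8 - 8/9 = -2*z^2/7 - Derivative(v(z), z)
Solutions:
 v(z) = C1 - 5*z^4/32 - 2*z^3/21 + 8*z/9


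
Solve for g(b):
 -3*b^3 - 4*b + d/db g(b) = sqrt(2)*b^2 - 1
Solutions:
 g(b) = C1 + 3*b^4/4 + sqrt(2)*b^3/3 + 2*b^2 - b


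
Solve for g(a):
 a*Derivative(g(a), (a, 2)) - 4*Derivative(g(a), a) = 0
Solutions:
 g(a) = C1 + C2*a^5


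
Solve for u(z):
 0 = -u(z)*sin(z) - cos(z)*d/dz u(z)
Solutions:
 u(z) = C1*cos(z)


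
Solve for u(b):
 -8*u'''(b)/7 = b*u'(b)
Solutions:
 u(b) = C1 + Integral(C2*airyai(-7^(1/3)*b/2) + C3*airybi(-7^(1/3)*b/2), b)


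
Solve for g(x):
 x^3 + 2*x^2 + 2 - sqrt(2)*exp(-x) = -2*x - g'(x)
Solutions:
 g(x) = C1 - x^4/4 - 2*x^3/3 - x^2 - 2*x - sqrt(2)*exp(-x)


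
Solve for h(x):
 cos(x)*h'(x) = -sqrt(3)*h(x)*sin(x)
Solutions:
 h(x) = C1*cos(x)^(sqrt(3))


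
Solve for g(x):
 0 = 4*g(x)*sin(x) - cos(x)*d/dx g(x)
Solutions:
 g(x) = C1/cos(x)^4


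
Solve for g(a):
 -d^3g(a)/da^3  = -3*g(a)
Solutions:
 g(a) = C3*exp(3^(1/3)*a) + (C1*sin(3^(5/6)*a/2) + C2*cos(3^(5/6)*a/2))*exp(-3^(1/3)*a/2)


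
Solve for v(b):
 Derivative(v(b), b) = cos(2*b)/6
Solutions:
 v(b) = C1 + sin(2*b)/12


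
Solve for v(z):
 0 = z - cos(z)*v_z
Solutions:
 v(z) = C1 + Integral(z/cos(z), z)


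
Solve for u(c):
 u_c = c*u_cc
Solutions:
 u(c) = C1 + C2*c^2


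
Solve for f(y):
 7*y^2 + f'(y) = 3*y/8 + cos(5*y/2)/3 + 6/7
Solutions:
 f(y) = C1 - 7*y^3/3 + 3*y^2/16 + 6*y/7 + 2*sin(5*y/2)/15


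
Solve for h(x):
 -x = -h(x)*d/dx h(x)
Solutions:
 h(x) = -sqrt(C1 + x^2)
 h(x) = sqrt(C1 + x^2)


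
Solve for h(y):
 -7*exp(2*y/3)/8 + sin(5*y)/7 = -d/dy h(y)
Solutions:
 h(y) = C1 + 21*exp(2*y/3)/16 + cos(5*y)/35


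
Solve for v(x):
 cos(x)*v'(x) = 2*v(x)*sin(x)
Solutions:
 v(x) = C1/cos(x)^2


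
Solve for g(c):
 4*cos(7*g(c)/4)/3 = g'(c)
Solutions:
 -4*c/3 - 2*log(sin(7*g(c)/4) - 1)/7 + 2*log(sin(7*g(c)/4) + 1)/7 = C1


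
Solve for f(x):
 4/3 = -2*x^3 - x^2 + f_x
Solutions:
 f(x) = C1 + x^4/2 + x^3/3 + 4*x/3


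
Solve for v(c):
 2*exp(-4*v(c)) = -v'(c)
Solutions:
 v(c) = log(-I*(C1 - 8*c)^(1/4))
 v(c) = log(I*(C1 - 8*c)^(1/4))
 v(c) = log(-(C1 - 8*c)^(1/4))
 v(c) = log(C1 - 8*c)/4
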